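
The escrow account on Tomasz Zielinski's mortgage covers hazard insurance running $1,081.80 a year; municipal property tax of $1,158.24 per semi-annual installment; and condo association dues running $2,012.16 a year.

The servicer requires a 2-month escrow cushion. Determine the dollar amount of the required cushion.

Hazard insurance — $1,081.80
Municipal property tax — $1,158.24 × 2 = $2,316.48
Condo association dues — $2,012.16
Total annual escrow = $5,410.44
Per month = $5,410.44 / 12 = $450.87
Reserve = 2 × $450.87 = $901.74

$901.74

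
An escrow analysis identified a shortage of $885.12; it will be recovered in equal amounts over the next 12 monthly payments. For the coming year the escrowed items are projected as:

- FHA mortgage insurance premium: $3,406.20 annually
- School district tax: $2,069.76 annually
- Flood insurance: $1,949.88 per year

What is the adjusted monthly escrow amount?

$692.58

FHA mortgage insurance premium: $3,406.20 annually
School district tax: $2,069.76 annually
Flood insurance: $1,949.88 annually
Total annual escrow = $3,406.20 + $2,069.76 + $1,949.88 = $7,425.84
Monthly = $7,425.84 ÷ 12 = $618.82
Monthly shortage recovery: $885.12 / 12 = $73.76
Adjusted monthly = $618.82 + $73.76 = $692.58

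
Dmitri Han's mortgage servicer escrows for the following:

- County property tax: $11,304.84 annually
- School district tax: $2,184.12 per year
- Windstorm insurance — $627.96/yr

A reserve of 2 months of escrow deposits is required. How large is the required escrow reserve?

$2,352.82

County property tax: $11,304.84
School district tax: $2,184.12
Windstorm insurance: $627.96
Combined annual = $11,304.84 + $2,184.12 + $627.96 = $14,116.92
Base monthly escrow = $14,116.92 / 12 = $1,176.41
Cushion = 2 × $1,176.41 = $2,352.82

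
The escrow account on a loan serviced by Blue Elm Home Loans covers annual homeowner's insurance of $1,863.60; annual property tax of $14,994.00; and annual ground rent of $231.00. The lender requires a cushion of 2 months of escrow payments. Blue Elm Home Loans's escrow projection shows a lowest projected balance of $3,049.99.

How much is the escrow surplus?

Homeowner's insurance — $1,863.60
Property tax — $14,994.00
Ground rent — $231.00
Total annual escrow = $1,863.60 + $14,994.00 + $231.00 = $17,088.60
Per month = $17,088.60 / 12 = $1,424.05
Cushion = 2 × $1,424.05 = $2,848.10
Excess over cushion: $3,049.99 − $2,848.10 = $201.89

$201.89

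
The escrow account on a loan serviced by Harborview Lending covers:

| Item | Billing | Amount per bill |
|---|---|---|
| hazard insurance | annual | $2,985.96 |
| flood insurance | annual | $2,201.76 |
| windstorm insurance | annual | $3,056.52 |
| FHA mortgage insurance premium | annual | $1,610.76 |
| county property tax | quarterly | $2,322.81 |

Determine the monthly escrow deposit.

$1,595.52

Hazard insurance: $2,985.96
Flood insurance: $2,201.76
Windstorm insurance: $3,056.52
FHA mortgage insurance premium: $1,610.76
County property tax: $2,322.81 × 4 = $9,291.24
Total per year = $19,146.24
Per month = $19,146.24 / 12 = $1,595.52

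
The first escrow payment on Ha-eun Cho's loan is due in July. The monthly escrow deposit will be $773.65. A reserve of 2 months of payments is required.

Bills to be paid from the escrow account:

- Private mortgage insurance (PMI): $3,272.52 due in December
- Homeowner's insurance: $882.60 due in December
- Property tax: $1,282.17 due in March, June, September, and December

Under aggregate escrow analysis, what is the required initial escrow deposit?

Cushion = 2 × $773.65 = $1,547.30
Trial balance (start $0, +$773.65 each month, − disbursements):
  Jul: +$773.65 → $773.65
  Aug: +$773.65 → $1,547.30
  Sep: +$773.65 − $1,282.17 → $1,038.78
  Oct: +$773.65 → $1,812.43
  Nov: +$773.65 → $2,586.08
  Dec: +$773.65 − $5,437.29 → -$2,077.56
  Jan: +$773.65 → -$1,303.91
  Feb: +$773.65 → -$530.26
  Mar: +$773.65 − $1,282.17 → -$1,038.78
  Apr: +$773.65 → -$265.13
  May: +$773.65 → $508.52
  Jun: +$773.65 − $1,282.17 → $0.00
Lowest trial balance = -$2,077.56 (Dec)
Initial deposit = cushion − low point = $1,547.30 − (-$2,077.56) = $3,624.86

$3,624.86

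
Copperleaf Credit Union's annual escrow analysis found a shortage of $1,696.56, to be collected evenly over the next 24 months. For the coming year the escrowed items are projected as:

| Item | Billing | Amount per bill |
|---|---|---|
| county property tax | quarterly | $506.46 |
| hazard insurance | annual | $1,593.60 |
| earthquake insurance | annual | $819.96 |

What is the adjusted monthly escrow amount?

$440.64

County property tax: $506.46 × 4 = $2,025.84 per year
Hazard insurance: $1,593.60 per year
Earthquake insurance: $819.96 per year
Yearly total = $4,439.40
Per month = $4,439.40 ÷ 12 = $369.95
Shortage spread = $1,696.56 ÷ 24 = $70.69/mo
New monthly escrow = $369.95 + $70.69 = $440.64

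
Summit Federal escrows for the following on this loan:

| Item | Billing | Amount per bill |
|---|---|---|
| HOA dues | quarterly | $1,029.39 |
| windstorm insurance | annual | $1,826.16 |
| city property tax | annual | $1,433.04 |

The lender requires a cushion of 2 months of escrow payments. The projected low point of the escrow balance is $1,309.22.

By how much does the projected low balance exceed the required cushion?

$79.76

HOA dues = $1,029.39 × 4 = $4,117.56 annually
Windstorm insurance = $1,826.16 annually
City property tax = $1,433.04 annually
Total annual escrow = $4,117.56 + $1,826.16 + $1,433.04 = $7,376.76
Monthly = $7,376.76 / 12 = $614.73
Required cushion = 2 × $614.73 = $1,229.46
Excess over cushion: $1,309.22 − $1,229.46 = $79.76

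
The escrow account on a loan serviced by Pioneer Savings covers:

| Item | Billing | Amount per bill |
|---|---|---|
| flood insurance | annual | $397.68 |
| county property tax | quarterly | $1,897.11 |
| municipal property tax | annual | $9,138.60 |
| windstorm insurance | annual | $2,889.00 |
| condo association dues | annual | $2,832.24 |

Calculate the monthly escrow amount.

Flood insurance = $397.68 per year
County property tax = $1,897.11 × 4 = $7,588.44 per year
Municipal property tax = $9,138.60 per year
Windstorm insurance = $2,889.00 per year
Condo association dues = $2,832.24 per year
Yearly total = $22,845.96
Monthly escrow = $22,845.96 / 12 = $1,903.83

$1,903.83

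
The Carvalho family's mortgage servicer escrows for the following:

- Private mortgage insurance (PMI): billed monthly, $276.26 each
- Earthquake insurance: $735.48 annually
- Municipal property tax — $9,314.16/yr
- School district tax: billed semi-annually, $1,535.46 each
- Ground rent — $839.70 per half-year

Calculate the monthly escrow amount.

Private mortgage insurance (PMI) — $276.26 × 12 = $3,315.12 annually
Earthquake insurance — $735.48 annually
Municipal property tax — $9,314.16 annually
School district tax — $1,535.46 × 2 = $3,070.92 annually
Ground rent — $839.70 × 2 = $1,679.40 annually
Total per year = $18,115.08
Base monthly escrow = $18,115.08 ÷ 12 = $1,509.59

$1,509.59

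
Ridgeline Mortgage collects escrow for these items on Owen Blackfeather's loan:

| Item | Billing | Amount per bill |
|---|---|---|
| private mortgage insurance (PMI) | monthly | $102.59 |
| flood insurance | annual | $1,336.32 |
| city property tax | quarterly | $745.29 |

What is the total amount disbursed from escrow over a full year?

Private mortgage insurance (PMI): $102.59 × 12 = $1,231.08/yr
Flood insurance: $1,336.32/yr
City property tax: $745.29 × 4 = $2,981.16/yr
Total per year = $1,231.08 + $1,336.32 + $2,981.16 = $5,548.56

$5,548.56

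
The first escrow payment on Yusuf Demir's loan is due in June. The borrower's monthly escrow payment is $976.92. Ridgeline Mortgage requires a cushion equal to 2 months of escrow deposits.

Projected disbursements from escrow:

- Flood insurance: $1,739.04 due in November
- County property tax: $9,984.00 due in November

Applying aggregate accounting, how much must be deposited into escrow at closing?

Cushion = 2 × $976.92 = $1,953.84
Trial balance (start $0, +$976.92 each month, − disbursements):
  Jun: +$976.92 → $976.92
  Jul: +$976.92 → $1,953.84
  Aug: +$976.92 → $2,930.76
  Sep: +$976.92 → $3,907.68
  Oct: +$976.92 → $4,884.60
  Nov: +$976.92 − $11,723.04 → -$5,861.52
  Dec: +$976.92 → -$4,884.60
  Jan: +$976.92 → -$3,907.68
  Feb: +$976.92 → -$2,930.76
  Mar: +$976.92 → -$1,953.84
  Apr: +$976.92 → -$976.92
  May: +$976.92 → $0.00
Lowest trial balance = -$5,861.52 (Nov)
Initial deposit = cushion − low point = $1,953.84 − (-$5,861.52) = $7,815.36

$7,815.36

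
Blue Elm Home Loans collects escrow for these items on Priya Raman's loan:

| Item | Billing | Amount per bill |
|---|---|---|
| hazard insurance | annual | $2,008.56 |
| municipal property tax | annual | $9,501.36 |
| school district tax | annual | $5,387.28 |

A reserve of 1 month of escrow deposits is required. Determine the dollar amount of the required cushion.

$1,408.10

Hazard insurance = $2,008.56 per year
Municipal property tax = $9,501.36 per year
School district tax = $5,387.28 per year
Combined annual = $2,008.56 + $9,501.36 + $5,387.28 = $16,897.20
Per month = $16,897.20 ÷ 12 = $1,408.10
Required cushion = 1 × $1,408.10 = $1,408.10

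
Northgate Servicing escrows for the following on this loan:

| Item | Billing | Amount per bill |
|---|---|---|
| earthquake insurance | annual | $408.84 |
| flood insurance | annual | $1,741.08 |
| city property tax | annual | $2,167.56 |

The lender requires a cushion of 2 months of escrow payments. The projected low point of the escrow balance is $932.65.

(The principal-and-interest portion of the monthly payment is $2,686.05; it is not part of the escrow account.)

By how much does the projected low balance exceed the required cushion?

$213.07

Earthquake insurance: $408.84/yr
Flood insurance: $1,741.08/yr
City property tax: $2,167.56/yr
Annual escrow total = $408.84 + $1,741.08 + $2,167.56 = $4,317.48
Per month = $4,317.48 / 12 = $359.79
Required cushion = 2 × $359.79 = $719.58
Surplus = $932.65 − $719.58 = $213.07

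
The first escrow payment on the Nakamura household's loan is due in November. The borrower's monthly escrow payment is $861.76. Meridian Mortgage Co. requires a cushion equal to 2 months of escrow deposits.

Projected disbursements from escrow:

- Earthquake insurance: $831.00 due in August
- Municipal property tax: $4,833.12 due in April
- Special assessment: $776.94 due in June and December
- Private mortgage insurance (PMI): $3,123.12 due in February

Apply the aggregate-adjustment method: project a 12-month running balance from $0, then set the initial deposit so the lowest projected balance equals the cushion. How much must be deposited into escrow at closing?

Cushion = 2 × $861.76 = $1,723.52
Trial balance (start $0, +$861.76 each month, − disbursements):
  Nov: +$861.76 → $861.76
  Dec: +$861.76 − $776.94 → $946.58
  Jan: +$861.76 → $1,808.34
  Feb: +$861.76 − $3,123.12 → -$453.02
  Mar: +$861.76 → $408.74
  Apr: +$861.76 − $4,833.12 → -$3,562.62
  May: +$861.76 → -$2,700.86
  Jun: +$861.76 − $776.94 → -$2,616.04
  Jul: +$861.76 → -$1,754.28
  Aug: +$861.76 − $831.00 → -$1,723.52
  Sep: +$861.76 → -$861.76
  Oct: +$861.76 → $0.00
Lowest trial balance = -$3,562.62 (Apr)
Initial deposit = cushion − low point = $1,723.52 − (-$3,562.62) = $5,286.14

$5,286.14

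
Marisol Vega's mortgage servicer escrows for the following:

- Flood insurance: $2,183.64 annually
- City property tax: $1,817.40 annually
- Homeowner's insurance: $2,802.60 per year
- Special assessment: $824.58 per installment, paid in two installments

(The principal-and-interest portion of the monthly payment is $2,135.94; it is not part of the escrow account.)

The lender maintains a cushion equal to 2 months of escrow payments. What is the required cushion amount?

$1,408.80

Flood insurance — $2,183.64 annually
City property tax — $1,817.40 annually
Homeowner's insurance — $2,802.60 annually
Special assessment — $824.58 × 2 = $1,649.16 annually
Total per year = $2,183.64 + $1,817.40 + $2,802.60 + $1,649.16 = $8,452.80
Monthly = $8,452.80 / 12 = $704.40
Required cushion = 2 × $704.40 = $1,408.80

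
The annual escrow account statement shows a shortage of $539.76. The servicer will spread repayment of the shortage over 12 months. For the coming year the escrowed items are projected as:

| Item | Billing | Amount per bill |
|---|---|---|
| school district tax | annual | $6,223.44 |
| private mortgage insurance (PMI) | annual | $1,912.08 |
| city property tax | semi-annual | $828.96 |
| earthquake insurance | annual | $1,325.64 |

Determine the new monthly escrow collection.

School district tax: $6,223.44 per year
Private mortgage insurance (PMI): $1,912.08 per year
City property tax: $828.96 × 2 = $1,657.92 per year
Earthquake insurance: $1,325.64 per year
Total per year = $11,119.08
Base monthly escrow = $11,119.08 / 12 = $926.59
Monthly shortage recovery: $539.76 ÷ 12 = $44.98
Adjusted monthly = $926.59 + $44.98 = $971.57

$971.57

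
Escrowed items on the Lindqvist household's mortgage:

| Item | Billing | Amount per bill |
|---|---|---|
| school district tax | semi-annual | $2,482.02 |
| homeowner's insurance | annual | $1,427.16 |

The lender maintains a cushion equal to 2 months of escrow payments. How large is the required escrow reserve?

$1,065.20

School district tax = $2,482.02 × 2 = $4,964.04
Homeowner's insurance = $1,427.16
Annual escrow total = $4,964.04 + $1,427.16 = $6,391.20
Monthly escrow = $6,391.20 / 12 = $532.60
Reserve = 2 × $532.60 = $1,065.20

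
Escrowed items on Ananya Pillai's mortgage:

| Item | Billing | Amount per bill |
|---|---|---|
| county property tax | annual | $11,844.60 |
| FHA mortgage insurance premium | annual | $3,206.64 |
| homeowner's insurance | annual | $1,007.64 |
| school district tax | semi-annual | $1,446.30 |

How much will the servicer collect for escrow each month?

County property tax: $11,844.60/yr
FHA mortgage insurance premium: $3,206.64/yr
Homeowner's insurance: $1,007.64/yr
School district tax: $1,446.30 × 2 = $2,892.60/yr
Combined annual = $11,844.60 + $3,206.64 + $1,007.64 + $2,892.60 = $18,951.48
Base monthly escrow = $18,951.48 ÷ 12 = $1,579.29

$1,579.29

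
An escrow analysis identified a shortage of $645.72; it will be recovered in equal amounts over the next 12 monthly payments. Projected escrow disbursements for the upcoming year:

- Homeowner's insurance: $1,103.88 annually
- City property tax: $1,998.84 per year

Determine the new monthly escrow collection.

$312.37

Homeowner's insurance — $1,103.88 annually
City property tax — $1,998.84 annually
Yearly total = $1,103.88 + $1,998.84 = $3,102.72
Per month = $3,102.72 / 12 = $258.56
Shortage spread = $645.72 ÷ 12 = $53.81/mo
Adjusted monthly = $258.56 + $53.81 = $312.37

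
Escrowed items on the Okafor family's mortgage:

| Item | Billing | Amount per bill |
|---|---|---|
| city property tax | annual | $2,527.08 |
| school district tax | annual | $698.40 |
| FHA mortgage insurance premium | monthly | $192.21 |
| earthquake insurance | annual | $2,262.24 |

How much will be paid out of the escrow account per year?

$7,794.24

City property tax — $2,527.08
School district tax — $698.40
FHA mortgage insurance premium — $192.21 × 12 = $2,306.52
Earthquake insurance — $2,262.24
Combined annual = $2,527.08 + $698.40 + $2,306.52 + $2,262.24 = $7,794.24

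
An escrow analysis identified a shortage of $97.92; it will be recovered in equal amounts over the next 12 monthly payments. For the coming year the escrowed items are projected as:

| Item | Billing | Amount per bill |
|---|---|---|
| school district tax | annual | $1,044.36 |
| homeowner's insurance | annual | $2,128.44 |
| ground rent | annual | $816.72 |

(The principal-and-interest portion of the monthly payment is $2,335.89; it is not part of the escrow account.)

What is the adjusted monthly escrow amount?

School district tax — $1,044.36
Homeowner's insurance — $2,128.44
Ground rent — $816.72
Yearly total = $1,044.36 + $2,128.44 + $816.72 = $3,989.52
Monthly = $3,989.52 / 12 = $332.46
Shortage per month = $97.92 ÷ 12 = $8.16
Adjusted monthly = $332.46 + $8.16 = $340.62

$340.62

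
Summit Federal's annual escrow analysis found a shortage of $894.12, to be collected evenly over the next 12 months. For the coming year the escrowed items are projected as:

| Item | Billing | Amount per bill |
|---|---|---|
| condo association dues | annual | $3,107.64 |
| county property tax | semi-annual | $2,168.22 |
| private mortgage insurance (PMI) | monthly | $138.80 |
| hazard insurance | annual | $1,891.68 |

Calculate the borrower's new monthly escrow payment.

$991.29

Condo association dues — $3,107.64 per year
County property tax — $2,168.22 × 2 = $4,336.44 per year
Private mortgage insurance (PMI) — $138.80 × 12 = $1,665.60 per year
Hazard insurance — $1,891.68 per year
Total per year = $11,001.36
Base monthly escrow = $11,001.36 ÷ 12 = $916.78
Monthly shortage recovery: $894.12 ÷ 12 = $74.51
Adjusted monthly = $916.78 + $74.51 = $991.29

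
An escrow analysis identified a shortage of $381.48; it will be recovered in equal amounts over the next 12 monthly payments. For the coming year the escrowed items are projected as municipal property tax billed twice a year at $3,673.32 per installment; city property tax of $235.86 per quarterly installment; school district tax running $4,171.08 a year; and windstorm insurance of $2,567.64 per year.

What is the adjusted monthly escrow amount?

$1,284.19

Municipal property tax = $3,673.32 × 2 = $7,346.64
City property tax = $235.86 × 4 = $943.44
School district tax = $4,171.08
Windstorm insurance = $2,567.64
Total per year = $15,028.80
Base monthly escrow = $15,028.80 / 12 = $1,252.40
Shortage per month = $381.48 ÷ 12 = $31.79
New monthly escrow = $1,252.40 + $31.79 = $1,284.19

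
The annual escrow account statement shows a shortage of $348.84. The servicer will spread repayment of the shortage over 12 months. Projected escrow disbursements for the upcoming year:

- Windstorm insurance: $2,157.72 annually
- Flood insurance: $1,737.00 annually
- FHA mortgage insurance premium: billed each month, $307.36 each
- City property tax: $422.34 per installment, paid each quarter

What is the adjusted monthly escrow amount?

$801.77

Windstorm insurance = $2,157.72
Flood insurance = $1,737.00
FHA mortgage insurance premium = $307.36 × 12 = $3,688.32
City property tax = $422.34 × 4 = $1,689.36
Annual escrow total = $2,157.72 + $1,737.00 + $3,688.32 + $1,689.36 = $9,272.40
Monthly = $9,272.40 ÷ 12 = $772.70
Shortage per month = $348.84 ÷ 12 = $29.07
New monthly escrow = $772.70 + $29.07 = $801.77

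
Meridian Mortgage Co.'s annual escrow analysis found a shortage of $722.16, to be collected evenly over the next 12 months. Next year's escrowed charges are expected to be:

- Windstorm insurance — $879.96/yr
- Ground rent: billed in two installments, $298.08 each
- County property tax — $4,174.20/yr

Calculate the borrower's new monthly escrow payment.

$531.04

Windstorm insurance: $879.96 annually
Ground rent: $298.08 × 2 = $596.16 annually
County property tax: $4,174.20 annually
Combined annual = $5,650.32
Monthly escrow = $5,650.32 ÷ 12 = $470.86
Shortage spread = $722.16 / 12 = $60.18/mo
Adjusted monthly = $470.86 + $60.18 = $531.04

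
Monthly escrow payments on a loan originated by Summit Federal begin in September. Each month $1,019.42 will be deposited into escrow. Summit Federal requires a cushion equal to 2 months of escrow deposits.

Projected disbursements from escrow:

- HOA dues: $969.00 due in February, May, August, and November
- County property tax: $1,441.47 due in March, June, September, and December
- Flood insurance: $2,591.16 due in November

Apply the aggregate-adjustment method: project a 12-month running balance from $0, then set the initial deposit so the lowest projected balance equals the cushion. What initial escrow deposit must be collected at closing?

$4,404.26

Cushion = 2 × $1,019.42 = $2,038.84
Trial balance (start $0, +$1,019.42 each month, − disbursements):
  Sep: +$1,019.42 − $1,441.47 → -$422.05
  Oct: +$1,019.42 → $597.37
  Nov: +$1,019.42 − $3,560.16 → -$1,943.37
  Dec: +$1,019.42 − $1,441.47 → -$2,365.42
  Jan: +$1,019.42 → -$1,346.00
  Feb: +$1,019.42 − $969.00 → -$1,295.58
  Mar: +$1,019.42 − $1,441.47 → -$1,717.63
  Apr: +$1,019.42 → -$698.21
  May: +$1,019.42 − $969.00 → -$647.79
  Jun: +$1,019.42 − $1,441.47 → -$1,069.84
  Jul: +$1,019.42 → -$50.42
  Aug: +$1,019.42 − $969.00 → $0.00
Lowest trial balance = -$2,365.42 (Dec)
Initial deposit = cushion − low point = $2,038.84 − (-$2,365.42) = $4,404.26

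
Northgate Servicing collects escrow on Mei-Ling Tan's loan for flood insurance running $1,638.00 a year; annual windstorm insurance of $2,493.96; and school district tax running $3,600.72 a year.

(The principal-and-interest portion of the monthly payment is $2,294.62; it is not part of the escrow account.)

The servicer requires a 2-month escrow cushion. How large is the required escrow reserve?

Flood insurance: $1,638.00 annually
Windstorm insurance: $2,493.96 annually
School district tax: $3,600.72 annually
Annual escrow total = $7,732.68
Base monthly escrow = $7,732.68 / 12 = $644.39
Required cushion = 2 × $644.39 = $1,288.78

$1,288.78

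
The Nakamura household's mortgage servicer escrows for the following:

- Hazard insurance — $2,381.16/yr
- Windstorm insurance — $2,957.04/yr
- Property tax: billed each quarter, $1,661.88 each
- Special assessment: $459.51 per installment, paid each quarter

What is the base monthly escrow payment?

$1,151.98

Hazard insurance — $2,381.16
Windstorm insurance — $2,957.04
Property tax — $1,661.88 × 4 = $6,647.52
Special assessment — $459.51 × 4 = $1,838.04
Annual escrow total = $2,381.16 + $2,957.04 + $6,647.52 + $1,838.04 = $13,823.76
Base monthly escrow = $13,823.76 ÷ 12 = $1,151.98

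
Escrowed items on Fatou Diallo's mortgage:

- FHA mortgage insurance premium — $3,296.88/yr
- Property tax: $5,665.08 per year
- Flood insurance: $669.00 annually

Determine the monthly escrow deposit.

FHA mortgage insurance premium — $3,296.88
Property tax — $5,665.08
Flood insurance — $669.00
Total annual escrow = $3,296.88 + $5,665.08 + $669.00 = $9,630.96
Base monthly escrow = $9,630.96 / 12 = $802.58

$802.58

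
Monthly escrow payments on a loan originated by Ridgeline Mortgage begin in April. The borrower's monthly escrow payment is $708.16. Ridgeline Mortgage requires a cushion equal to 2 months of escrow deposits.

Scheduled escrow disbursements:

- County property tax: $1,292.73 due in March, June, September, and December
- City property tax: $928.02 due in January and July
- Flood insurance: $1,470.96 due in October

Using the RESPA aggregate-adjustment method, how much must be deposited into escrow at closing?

$1,539.91

Cushion = 2 × $708.16 = $1,416.32
Trial balance (start $0, +$708.16 each month, − disbursements):
  Apr: +$708.16 → $708.16
  May: +$708.16 → $1,416.32
  Jun: +$708.16 − $1,292.73 → $831.75
  Jul: +$708.16 − $928.02 → $611.89
  Aug: +$708.16 → $1,320.05
  Sep: +$708.16 − $1,292.73 → $735.48
  Oct: +$708.16 − $1,470.96 → -$27.32
  Nov: +$708.16 → $680.84
  Dec: +$708.16 − $1,292.73 → $96.27
  Jan: +$708.16 − $928.02 → -$123.59
  Feb: +$708.16 → $584.57
  Mar: +$708.16 − $1,292.73 → $0.00
Lowest trial balance = -$123.59 (Jan)
Initial deposit = cushion − low point = $1,416.32 − (-$123.59) = $1,539.91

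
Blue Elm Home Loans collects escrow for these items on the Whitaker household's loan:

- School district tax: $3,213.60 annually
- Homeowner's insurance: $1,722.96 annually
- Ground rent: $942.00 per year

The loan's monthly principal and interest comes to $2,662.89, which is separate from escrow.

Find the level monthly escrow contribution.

School district tax: $3,213.60 per year
Homeowner's insurance: $1,722.96 per year
Ground rent: $942.00 per year
Combined annual = $3,213.60 + $1,722.96 + $942.00 = $5,878.56
Monthly escrow = $5,878.56 / 12 = $489.88

$489.88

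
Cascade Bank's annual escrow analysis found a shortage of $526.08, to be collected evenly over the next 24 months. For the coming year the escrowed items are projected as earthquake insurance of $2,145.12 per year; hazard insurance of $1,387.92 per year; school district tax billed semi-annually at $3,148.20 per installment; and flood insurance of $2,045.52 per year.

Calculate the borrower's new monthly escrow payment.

Earthquake insurance: $2,145.12 per year
Hazard insurance: $1,387.92 per year
School district tax: $3,148.20 × 2 = $6,296.40 per year
Flood insurance: $2,045.52 per year
Combined annual = $2,145.12 + $1,387.92 + $6,296.40 + $2,045.52 = $11,874.96
Per month = $11,874.96 ÷ 12 = $989.58
Monthly shortage recovery: $526.08 / 24 = $21.92
New monthly escrow = $989.58 + $21.92 = $1,011.50

$1,011.50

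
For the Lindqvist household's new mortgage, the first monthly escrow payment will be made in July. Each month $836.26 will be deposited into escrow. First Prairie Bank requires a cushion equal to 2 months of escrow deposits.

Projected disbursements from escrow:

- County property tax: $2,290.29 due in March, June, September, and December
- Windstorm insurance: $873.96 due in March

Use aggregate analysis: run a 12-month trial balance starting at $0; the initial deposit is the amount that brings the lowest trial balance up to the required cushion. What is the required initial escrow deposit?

$1,891.01

Cushion = 2 × $836.26 = $1,672.52
Trial balance (start $0, +$836.26 each month, − disbursements):
  Jul: +$836.26 → $836.26
  Aug: +$836.26 → $1,672.52
  Sep: +$836.26 − $2,290.29 → $218.49
  Oct: +$836.26 → $1,054.75
  Nov: +$836.26 → $1,891.01
  Dec: +$836.26 − $2,290.29 → $436.98
  Jan: +$836.26 → $1,273.24
  Feb: +$836.26 → $2,109.50
  Mar: +$836.26 − $3,164.25 → -$218.49
  Apr: +$836.26 → $617.77
  May: +$836.26 → $1,454.03
  Jun: +$836.26 − $2,290.29 → $0.00
Lowest trial balance = -$218.49 (Mar)
Initial deposit = cushion − low point = $1,672.52 − (-$218.49) = $1,891.01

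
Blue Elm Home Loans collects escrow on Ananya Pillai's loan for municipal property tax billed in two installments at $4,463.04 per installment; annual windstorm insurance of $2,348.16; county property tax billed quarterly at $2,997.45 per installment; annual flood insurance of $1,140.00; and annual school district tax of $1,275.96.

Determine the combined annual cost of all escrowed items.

$25,680.00

Municipal property tax = $4,463.04 × 2 = $8,926.08 per year
Windstorm insurance = $2,348.16 per year
County property tax = $2,997.45 × 4 = $11,989.80 per year
Flood insurance = $1,140.00 per year
School district tax = $1,275.96 per year
Yearly total = $8,926.08 + $2,348.16 + $11,989.80 + $1,140.00 + $1,275.96 = $25,680.00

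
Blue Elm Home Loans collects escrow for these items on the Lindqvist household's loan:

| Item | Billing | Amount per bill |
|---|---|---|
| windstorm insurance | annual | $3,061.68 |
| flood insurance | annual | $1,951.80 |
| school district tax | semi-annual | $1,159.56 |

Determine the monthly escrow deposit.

Windstorm insurance — $3,061.68 per year
Flood insurance — $1,951.80 per year
School district tax — $1,159.56 × 2 = $2,319.12 per year
Total per year = $7,332.60
Base monthly escrow = $7,332.60 / 12 = $611.05

$611.05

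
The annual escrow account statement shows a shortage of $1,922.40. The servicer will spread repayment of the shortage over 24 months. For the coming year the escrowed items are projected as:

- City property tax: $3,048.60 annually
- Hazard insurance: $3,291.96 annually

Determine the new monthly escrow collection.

$608.48

City property tax — $3,048.60 per year
Hazard insurance — $3,291.96 per year
Total annual escrow = $3,048.60 + $3,291.96 = $6,340.56
Per month = $6,340.56 ÷ 12 = $528.38
Monthly shortage recovery: $1,922.40 / 24 = $80.10
New monthly escrow = $528.38 + $80.10 = $608.48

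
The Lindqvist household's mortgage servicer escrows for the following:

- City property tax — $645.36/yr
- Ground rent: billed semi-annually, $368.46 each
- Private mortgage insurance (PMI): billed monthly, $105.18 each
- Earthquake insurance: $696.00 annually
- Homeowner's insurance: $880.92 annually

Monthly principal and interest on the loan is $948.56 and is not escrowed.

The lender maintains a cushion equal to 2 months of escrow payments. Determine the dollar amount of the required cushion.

City property tax = $645.36 annually
Ground rent = $368.46 × 2 = $736.92 annually
Private mortgage insurance (PMI) = $105.18 × 12 = $1,262.16 annually
Earthquake insurance = $696.00 annually
Homeowner's insurance = $880.92 annually
Annual escrow total = $4,221.36
Base monthly escrow = $4,221.36 / 12 = $351.78
Reserve = 2 × $351.78 = $703.56

$703.56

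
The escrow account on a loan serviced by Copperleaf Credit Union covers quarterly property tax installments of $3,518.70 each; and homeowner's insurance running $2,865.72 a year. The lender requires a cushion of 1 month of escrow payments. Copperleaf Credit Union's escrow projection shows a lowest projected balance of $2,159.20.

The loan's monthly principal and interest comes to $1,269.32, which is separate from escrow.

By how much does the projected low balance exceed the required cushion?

$747.49

Property tax = $3,518.70 × 4 = $14,074.80 annually
Homeowner's insurance = $2,865.72 annually
Annual escrow total = $16,940.52
Monthly escrow = $16,940.52 ÷ 12 = $1,411.71
Required cushion = 1 × $1,411.71 = $1,411.71
Surplus = $2,159.20 − $1,411.71 = $747.49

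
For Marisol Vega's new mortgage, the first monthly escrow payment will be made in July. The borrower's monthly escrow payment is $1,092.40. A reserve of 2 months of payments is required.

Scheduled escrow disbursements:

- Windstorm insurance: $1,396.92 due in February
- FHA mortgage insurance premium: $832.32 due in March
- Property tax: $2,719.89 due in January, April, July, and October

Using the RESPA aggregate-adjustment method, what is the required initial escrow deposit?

Cushion = 2 × $1,092.40 = $2,184.80
Trial balance (start $0, +$1,092.40 each month, − disbursements):
  Jul: +$1,092.40 − $2,719.89 → -$1,627.49
  Aug: +$1,092.40 → -$535.09
  Sep: +$1,092.40 → $557.31
  Oct: +$1,092.40 − $2,719.89 → -$1,070.18
  Nov: +$1,092.40 → $22.22
  Dec: +$1,092.40 → $1,114.62
  Jan: +$1,092.40 − $2,719.89 → -$512.87
  Feb: +$1,092.40 − $1,396.92 → -$817.39
  Mar: +$1,092.40 − $832.32 → -$557.31
  Apr: +$1,092.40 − $2,719.89 → -$2,184.80
  May: +$1,092.40 → -$1,092.40
  Jun: +$1,092.40 → $0.00
Lowest trial balance = -$2,184.80 (Apr)
Initial deposit = cushion − low point = $2,184.80 − (-$2,184.80) = $4,369.60

$4,369.60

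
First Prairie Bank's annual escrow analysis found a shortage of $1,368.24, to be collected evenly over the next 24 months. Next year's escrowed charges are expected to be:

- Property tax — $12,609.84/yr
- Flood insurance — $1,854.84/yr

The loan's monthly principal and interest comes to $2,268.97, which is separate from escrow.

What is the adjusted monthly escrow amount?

$1,262.40

Property tax: $12,609.84
Flood insurance: $1,854.84
Total per year = $12,609.84 + $1,854.84 = $14,464.68
Monthly escrow = $14,464.68 ÷ 12 = $1,205.39
Shortage spread = $1,368.24 ÷ 24 = $57.01/mo
Adjusted monthly = $1,205.39 + $57.01 = $1,262.40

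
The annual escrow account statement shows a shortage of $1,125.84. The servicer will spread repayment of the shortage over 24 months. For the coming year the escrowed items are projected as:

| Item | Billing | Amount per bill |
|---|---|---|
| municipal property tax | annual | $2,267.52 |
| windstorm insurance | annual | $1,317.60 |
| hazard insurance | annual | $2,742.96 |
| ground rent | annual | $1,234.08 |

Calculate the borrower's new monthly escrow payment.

$677.09

Municipal property tax: $2,267.52
Windstorm insurance: $1,317.60
Hazard insurance: $2,742.96
Ground rent: $1,234.08
Annual escrow total = $7,562.16
Base monthly escrow = $7,562.16 / 12 = $630.18
Monthly shortage recovery: $1,125.84 ÷ 24 = $46.91
New monthly escrow = $630.18 + $46.91 = $677.09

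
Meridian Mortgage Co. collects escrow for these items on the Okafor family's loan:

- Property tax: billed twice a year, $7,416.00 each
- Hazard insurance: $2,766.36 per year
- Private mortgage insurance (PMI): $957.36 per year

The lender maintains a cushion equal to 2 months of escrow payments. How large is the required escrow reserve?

Property tax — $7,416.00 × 2 = $14,832.00 annually
Hazard insurance — $2,766.36 annually
Private mortgage insurance (PMI) — $957.36 annually
Combined annual = $14,832.00 + $2,766.36 + $957.36 = $18,555.72
Monthly escrow = $18,555.72 / 12 = $1,546.31
Required cushion = 2 × $1,546.31 = $3,092.62

$3,092.62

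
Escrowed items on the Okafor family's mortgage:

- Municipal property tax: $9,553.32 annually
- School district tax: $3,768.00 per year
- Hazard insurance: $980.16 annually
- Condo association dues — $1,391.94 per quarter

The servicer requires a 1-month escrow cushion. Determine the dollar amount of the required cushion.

Municipal property tax — $9,553.32
School district tax — $3,768.00
Hazard insurance — $980.16
Condo association dues — $1,391.94 × 4 = $5,567.76
Total annual escrow = $19,869.24
Per month = $19,869.24 / 12 = $1,655.77
Reserve = 1 × $1,655.77 = $1,655.77

$1,655.77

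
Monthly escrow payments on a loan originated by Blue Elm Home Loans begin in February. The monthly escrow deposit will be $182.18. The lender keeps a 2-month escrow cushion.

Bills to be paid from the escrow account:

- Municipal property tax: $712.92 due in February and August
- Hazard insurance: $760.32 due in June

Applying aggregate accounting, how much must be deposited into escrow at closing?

$1,275.26

Cushion = 2 × $182.18 = $364.36
Trial balance (start $0, +$182.18 each month, − disbursements):
  Feb: +$182.18 − $712.92 → -$530.74
  Mar: +$182.18 → -$348.56
  Apr: +$182.18 → -$166.38
  May: +$182.18 → $15.80
  Jun: +$182.18 − $760.32 → -$562.34
  Jul: +$182.18 → -$380.16
  Aug: +$182.18 − $712.92 → -$910.90
  Sep: +$182.18 → -$728.72
  Oct: +$182.18 → -$546.54
  Nov: +$182.18 → -$364.36
  Dec: +$182.18 → -$182.18
  Jan: +$182.18 → $0.00
Lowest trial balance = -$910.90 (Aug)
Initial deposit = cushion − low point = $364.36 − (-$910.90) = $1,275.26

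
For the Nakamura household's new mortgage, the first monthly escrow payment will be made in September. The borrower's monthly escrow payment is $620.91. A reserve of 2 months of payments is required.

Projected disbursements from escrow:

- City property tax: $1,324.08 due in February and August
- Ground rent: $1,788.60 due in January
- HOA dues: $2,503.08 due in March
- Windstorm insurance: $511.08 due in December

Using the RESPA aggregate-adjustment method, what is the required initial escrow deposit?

Cushion = 2 × $620.91 = $1,241.82
Trial balance (start $0, +$620.91 each month, − disbursements):
  Sep: +$620.91 → $620.91
  Oct: +$620.91 → $1,241.82
  Nov: +$620.91 → $1,862.73
  Dec: +$620.91 − $511.08 → $1,972.56
  Jan: +$620.91 − $1,788.60 → $804.87
  Feb: +$620.91 − $1,324.08 → $101.70
  Mar: +$620.91 − $2,503.08 → -$1,780.47
  Apr: +$620.91 → -$1,159.56
  May: +$620.91 → -$538.65
  Jun: +$620.91 → $82.26
  Jul: +$620.91 → $703.17
  Aug: +$620.91 − $1,324.08 → $0.00
Lowest trial balance = -$1,780.47 (Mar)
Initial deposit = cushion − low point = $1,241.82 − (-$1,780.47) = $3,022.29

$3,022.29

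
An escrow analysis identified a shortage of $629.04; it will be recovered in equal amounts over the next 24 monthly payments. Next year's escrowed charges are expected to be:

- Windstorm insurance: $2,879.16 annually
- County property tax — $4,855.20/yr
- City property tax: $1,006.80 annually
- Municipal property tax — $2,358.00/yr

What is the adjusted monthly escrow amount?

Windstorm insurance: $2,879.16 annually
County property tax: $4,855.20 annually
City property tax: $1,006.80 annually
Municipal property tax: $2,358.00 annually
Total per year = $2,879.16 + $4,855.20 + $1,006.80 + $2,358.00 = $11,099.16
Monthly = $11,099.16 / 12 = $924.93
Monthly shortage recovery: $629.04 / 24 = $26.21
Adjusted monthly = $924.93 + $26.21 = $951.14

$951.14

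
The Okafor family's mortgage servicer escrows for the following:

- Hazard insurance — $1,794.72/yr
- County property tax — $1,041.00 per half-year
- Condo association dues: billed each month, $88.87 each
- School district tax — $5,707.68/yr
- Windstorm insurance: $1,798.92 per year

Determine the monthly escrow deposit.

$1,037.48

Hazard insurance: $1,794.72/yr
County property tax: $1,041.00 × 2 = $2,082.00/yr
Condo association dues: $88.87 × 12 = $1,066.44/yr
School district tax: $5,707.68/yr
Windstorm insurance: $1,798.92/yr
Combined annual = $1,794.72 + $2,082.00 + $1,066.44 + $5,707.68 + $1,798.92 = $12,449.76
Monthly = $12,449.76 ÷ 12 = $1,037.48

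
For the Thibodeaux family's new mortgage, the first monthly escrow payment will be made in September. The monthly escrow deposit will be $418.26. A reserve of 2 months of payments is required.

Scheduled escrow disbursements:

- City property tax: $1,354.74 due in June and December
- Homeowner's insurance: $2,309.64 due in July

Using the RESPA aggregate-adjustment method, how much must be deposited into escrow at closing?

Cushion = 2 × $418.26 = $836.52
Trial balance (start $0, +$418.26 each month, − disbursements):
  Sep: +$418.26 → $418.26
  Oct: +$418.26 → $836.52
  Nov: +$418.26 → $1,254.78
  Dec: +$418.26 − $1,354.74 → $318.30
  Jan: +$418.26 → $736.56
  Feb: +$418.26 → $1,154.82
  Mar: +$418.26 → $1,573.08
  Apr: +$418.26 → $1,991.34
  May: +$418.26 → $2,409.60
  Jun: +$418.26 − $1,354.74 → $1,473.12
  Jul: +$418.26 − $2,309.64 → -$418.26
  Aug: +$418.26 → $0.00
Lowest trial balance = -$418.26 (Jul)
Initial deposit = cushion − low point = $836.52 − (-$418.26) = $1,254.78

$1,254.78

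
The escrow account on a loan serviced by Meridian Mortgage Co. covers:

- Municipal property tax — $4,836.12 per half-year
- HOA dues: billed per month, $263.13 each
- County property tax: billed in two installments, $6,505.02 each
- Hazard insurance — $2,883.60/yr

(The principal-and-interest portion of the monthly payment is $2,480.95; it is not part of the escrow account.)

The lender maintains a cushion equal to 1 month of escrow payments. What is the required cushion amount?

$2,393.62

Municipal property tax: $4,836.12 × 2 = $9,672.24 annually
HOA dues: $263.13 × 12 = $3,157.56 annually
County property tax: $6,505.02 × 2 = $13,010.04 annually
Hazard insurance: $2,883.60 annually
Yearly total = $28,723.44
Monthly = $28,723.44 / 12 = $2,393.62
Reserve = 1 × $2,393.62 = $2,393.62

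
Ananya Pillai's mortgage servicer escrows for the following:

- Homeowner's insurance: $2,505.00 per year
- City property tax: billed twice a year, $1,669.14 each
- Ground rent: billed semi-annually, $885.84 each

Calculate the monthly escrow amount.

Homeowner's insurance: $2,505.00 per year
City property tax: $1,669.14 × 2 = $3,338.28 per year
Ground rent: $885.84 × 2 = $1,771.68 per year
Annual escrow total = $7,614.96
Base monthly escrow = $7,614.96 / 12 = $634.58

$634.58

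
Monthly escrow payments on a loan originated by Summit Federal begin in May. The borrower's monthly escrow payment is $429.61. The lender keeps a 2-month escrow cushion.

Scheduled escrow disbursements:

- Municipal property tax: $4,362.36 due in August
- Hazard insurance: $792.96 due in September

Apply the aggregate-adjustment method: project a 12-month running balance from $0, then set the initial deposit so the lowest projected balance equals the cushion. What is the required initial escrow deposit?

Cushion = 2 × $429.61 = $859.22
Trial balance (start $0, +$429.61 each month, − disbursements):
  May: +$429.61 → $429.61
  Jun: +$429.61 → $859.22
  Jul: +$429.61 → $1,288.83
  Aug: +$429.61 − $4,362.36 → -$2,643.92
  Sep: +$429.61 − $792.96 → -$3,007.27
  Oct: +$429.61 → -$2,577.66
  Nov: +$429.61 → -$2,148.05
  Dec: +$429.61 → -$1,718.44
  Jan: +$429.61 → -$1,288.83
  Feb: +$429.61 → -$859.22
  Mar: +$429.61 → -$429.61
  Apr: +$429.61 → $0.00
Lowest trial balance = -$3,007.27 (Sep)
Initial deposit = cushion − low point = $859.22 − (-$3,007.27) = $3,866.49

$3,866.49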